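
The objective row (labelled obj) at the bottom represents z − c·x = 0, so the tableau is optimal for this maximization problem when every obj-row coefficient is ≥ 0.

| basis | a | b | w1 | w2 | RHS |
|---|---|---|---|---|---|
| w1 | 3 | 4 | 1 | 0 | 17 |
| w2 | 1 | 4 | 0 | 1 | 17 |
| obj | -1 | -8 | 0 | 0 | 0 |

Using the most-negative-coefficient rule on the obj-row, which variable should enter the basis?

Negative obj-row entries: a: -1, b: -8.
The most negative is -8 in column b, so b enters.

b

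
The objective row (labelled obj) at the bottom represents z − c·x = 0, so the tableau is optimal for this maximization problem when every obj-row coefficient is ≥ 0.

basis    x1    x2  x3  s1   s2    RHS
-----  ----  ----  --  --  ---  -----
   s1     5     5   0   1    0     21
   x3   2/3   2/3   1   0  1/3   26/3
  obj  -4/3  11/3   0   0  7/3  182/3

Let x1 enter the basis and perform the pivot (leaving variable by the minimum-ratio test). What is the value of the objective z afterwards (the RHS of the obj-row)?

994/15

Ratio test on column x1 — row 1: 21/5 = 21/5; row 2: (26/3)/(2/3) = 13. Minimum is 21/5 at row 1 (s1 leaves); pivot element 5.
Pivot on row 1; the obj-row RHS becomes 182/3 − (-4/3)·(21/5) = 994/15.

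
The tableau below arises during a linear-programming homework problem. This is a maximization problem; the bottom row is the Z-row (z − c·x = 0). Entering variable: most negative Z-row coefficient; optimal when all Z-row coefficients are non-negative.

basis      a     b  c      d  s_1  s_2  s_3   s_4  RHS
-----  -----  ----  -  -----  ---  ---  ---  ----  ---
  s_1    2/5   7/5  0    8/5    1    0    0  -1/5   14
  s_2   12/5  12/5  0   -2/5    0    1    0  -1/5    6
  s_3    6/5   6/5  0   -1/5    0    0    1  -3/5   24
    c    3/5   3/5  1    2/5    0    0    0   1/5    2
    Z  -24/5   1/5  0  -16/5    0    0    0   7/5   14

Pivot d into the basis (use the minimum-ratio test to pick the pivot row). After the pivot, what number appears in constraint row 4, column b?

Ratio test on column d — row 1: 14/(8/5) = 35/4; row 2: entry -2/5 ≤ 0; row 3: entry -1/5 ≤ 0; row 4: 2/(2/5) = 5. Minimum is 5 at row 4 (c leaves); pivot element 2/5.
Divide row 4 by 2/5; eliminate column d from the other rows.
In the new row 4, the b entry is the old entry divided by the pivot: (3/5)/(2/5) = 3/2.

3/2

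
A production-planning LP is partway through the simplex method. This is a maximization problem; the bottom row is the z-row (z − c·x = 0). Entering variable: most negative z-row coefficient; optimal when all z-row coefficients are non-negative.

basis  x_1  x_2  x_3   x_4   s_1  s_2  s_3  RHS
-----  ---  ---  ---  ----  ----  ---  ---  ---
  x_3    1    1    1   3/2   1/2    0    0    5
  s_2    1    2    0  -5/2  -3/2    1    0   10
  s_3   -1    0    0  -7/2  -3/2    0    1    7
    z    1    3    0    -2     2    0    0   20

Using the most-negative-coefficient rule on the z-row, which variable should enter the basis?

x_4

Negative z-row entries: x_4: -2.
The most negative is -2 in column x_4, so x_4 enters.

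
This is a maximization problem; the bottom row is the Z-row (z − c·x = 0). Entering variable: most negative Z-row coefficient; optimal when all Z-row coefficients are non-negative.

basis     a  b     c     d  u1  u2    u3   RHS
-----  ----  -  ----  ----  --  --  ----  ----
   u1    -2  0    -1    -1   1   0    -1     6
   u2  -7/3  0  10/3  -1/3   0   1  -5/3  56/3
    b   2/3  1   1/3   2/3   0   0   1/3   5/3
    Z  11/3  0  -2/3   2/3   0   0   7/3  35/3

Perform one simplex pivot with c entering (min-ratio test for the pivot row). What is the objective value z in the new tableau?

15

Ratio test on column c — row 1: entry -1 ≤ 0; row 2: (56/3)/(10/3) = 28/5; row 3: (5/3)/(1/3) = 5. Minimum is 5 at row 3 (b leaves); pivot element 1/3.
Pivot on row 3; the Z-row RHS becomes 35/3 − (-2/3)·5 = 15.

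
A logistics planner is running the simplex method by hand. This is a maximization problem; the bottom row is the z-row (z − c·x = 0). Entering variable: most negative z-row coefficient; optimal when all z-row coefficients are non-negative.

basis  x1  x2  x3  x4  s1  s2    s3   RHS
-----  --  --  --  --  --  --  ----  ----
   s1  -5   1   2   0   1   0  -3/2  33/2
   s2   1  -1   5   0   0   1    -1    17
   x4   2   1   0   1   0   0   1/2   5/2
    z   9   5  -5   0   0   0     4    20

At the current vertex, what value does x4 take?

x4 is basic (row 3); its value is the RHS of that row, 5/2.

5/2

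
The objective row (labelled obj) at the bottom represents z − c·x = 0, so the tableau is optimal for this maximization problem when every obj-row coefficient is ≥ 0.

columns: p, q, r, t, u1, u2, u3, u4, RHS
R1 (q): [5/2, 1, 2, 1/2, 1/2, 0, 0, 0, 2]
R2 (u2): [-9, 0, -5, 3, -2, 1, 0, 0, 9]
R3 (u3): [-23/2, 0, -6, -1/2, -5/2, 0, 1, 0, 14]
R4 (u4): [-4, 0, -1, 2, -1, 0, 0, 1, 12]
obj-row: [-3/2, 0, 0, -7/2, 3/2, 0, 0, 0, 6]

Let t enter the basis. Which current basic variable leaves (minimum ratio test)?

Column t entries and ratios — q: 2/(1/2) = 4; u2: 9/3 = 3; u3: -1/2 ≤ 0, skip; u4: 12/2 = 6.
Smallest ratio is 3 in the row of u2, so u2 leaves.

u2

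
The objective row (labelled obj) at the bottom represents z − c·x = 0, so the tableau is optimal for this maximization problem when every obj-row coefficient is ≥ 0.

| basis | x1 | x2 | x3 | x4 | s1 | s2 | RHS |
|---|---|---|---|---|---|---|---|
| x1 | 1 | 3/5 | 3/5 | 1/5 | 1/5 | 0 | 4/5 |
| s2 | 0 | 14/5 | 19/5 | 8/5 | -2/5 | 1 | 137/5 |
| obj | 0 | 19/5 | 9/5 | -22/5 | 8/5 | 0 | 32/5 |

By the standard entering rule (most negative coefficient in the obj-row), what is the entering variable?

Negative obj-row entries: x4: -22/5.
The most negative is -22/5 in column x4, so x4 enters.

x4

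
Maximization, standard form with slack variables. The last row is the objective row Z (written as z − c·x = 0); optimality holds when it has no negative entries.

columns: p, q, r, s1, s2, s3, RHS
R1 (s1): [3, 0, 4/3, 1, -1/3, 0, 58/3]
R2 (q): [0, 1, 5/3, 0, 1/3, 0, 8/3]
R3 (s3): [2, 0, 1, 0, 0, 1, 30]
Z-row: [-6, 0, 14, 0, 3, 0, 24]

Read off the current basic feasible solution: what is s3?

s3 is basic (row 3); its value is the RHS of that row, 30.

30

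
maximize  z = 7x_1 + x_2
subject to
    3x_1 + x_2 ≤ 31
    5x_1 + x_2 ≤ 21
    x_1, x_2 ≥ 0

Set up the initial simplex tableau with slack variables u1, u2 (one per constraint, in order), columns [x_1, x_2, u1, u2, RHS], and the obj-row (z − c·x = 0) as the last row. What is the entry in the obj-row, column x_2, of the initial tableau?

The obj-row carries the negated objective coefficients: the x_2 entry is -1.

-1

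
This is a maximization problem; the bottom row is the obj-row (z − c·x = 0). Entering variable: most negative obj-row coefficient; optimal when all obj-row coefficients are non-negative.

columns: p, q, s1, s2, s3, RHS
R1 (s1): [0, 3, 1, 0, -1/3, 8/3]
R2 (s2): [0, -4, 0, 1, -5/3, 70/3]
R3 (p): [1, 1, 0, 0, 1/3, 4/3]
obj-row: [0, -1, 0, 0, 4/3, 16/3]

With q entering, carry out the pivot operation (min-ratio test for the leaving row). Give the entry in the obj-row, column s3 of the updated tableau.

11/9

Ratio test on column q — row 1: (8/3)/3 = 8/9; row 2: entry -4 ≤ 0; row 3: (4/3)/1 = 4/3. Minimum is 8/9 at row 1 (s1 leaves); pivot element 3.
Divide row 1 by 3; eliminate column q from the other rows.
obj-row update in column s3: 4/3 − (-1)·(-1/9) = 11/9.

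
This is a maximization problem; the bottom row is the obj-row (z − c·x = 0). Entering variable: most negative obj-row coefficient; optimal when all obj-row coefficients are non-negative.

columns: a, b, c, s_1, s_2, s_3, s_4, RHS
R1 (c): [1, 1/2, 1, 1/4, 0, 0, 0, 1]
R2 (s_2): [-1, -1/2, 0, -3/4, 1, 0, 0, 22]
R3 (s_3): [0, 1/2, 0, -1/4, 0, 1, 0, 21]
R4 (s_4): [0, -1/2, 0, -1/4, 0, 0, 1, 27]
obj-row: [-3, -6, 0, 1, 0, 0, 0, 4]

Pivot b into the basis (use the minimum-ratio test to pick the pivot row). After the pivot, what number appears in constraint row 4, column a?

1

Ratio test on column b — row 1: 1/(1/2) = 2; row 2: entry -1/2 ≤ 0; row 3: 21/(1/2) = 42; row 4: entry -1/2 ≤ 0. Minimum is 2 at row 1 (c leaves); pivot element 1/2.
Divide row 1 by 1/2; eliminate column b from the other rows.
Row 4 update in column a: 0 − (-1/2)·2 = 1.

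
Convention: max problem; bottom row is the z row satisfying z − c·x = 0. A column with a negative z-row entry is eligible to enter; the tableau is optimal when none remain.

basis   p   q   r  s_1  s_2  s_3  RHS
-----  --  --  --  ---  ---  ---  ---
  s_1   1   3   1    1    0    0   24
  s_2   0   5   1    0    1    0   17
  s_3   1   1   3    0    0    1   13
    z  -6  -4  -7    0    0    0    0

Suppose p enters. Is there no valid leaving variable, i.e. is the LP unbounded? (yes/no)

Column p has positive entries in row(s) 1, 3, so the ratio test bounds it — not unbounded.

no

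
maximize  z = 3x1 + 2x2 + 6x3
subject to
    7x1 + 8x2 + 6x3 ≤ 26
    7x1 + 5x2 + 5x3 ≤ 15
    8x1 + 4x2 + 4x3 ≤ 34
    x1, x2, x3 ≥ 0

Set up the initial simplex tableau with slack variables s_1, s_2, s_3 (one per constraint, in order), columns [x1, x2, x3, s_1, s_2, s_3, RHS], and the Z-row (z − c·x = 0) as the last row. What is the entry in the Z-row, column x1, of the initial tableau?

-3

The Z-row carries the negated objective coefficients: the x1 entry is -3.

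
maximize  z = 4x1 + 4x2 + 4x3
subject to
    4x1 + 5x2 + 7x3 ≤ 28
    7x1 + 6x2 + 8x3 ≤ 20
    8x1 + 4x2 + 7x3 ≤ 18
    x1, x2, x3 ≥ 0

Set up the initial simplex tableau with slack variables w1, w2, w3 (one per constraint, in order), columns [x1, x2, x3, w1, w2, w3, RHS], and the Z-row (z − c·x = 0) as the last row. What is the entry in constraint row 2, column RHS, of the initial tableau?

20

The RHS of constraint 2 is b_2 = 20.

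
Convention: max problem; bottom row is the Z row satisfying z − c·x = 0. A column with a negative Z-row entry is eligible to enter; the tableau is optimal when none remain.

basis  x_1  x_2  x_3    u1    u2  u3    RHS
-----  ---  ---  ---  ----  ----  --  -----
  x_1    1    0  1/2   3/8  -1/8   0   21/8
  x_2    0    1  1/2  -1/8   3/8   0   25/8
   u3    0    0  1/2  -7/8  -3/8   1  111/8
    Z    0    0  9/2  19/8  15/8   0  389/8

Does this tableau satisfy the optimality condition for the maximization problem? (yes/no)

yes

Every Z-row coefficient is ≥ 0, so the tableau is optimal.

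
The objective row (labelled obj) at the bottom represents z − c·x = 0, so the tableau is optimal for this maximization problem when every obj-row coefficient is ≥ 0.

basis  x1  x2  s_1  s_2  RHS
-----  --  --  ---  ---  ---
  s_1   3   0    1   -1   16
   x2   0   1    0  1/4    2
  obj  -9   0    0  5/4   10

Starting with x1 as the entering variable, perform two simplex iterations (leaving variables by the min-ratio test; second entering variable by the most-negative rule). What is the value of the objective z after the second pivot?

72

Ratio test on column x1 — row 1: 16/3 = 16/3; row 2: entry 0 ≤ 0. Minimum is 16/3 at row 1 (s_1 leaves); pivot element 3.
Pivot on row 1; the obj-row RHS becomes 10 − (-9)·(16/3) = 58.
Next entering variable (most negative obj-row entry -7/4): s_2.
Ratio test on column s_2 — row 1: entry -1/3 ≤ 0; row 2: 2/(1/4) = 8. Minimum is 8 at row 2 (x2 leaves); pivot element 1/4.
After the second pivot the obj-row RHS is 58 − (-7/4)·8 = 72.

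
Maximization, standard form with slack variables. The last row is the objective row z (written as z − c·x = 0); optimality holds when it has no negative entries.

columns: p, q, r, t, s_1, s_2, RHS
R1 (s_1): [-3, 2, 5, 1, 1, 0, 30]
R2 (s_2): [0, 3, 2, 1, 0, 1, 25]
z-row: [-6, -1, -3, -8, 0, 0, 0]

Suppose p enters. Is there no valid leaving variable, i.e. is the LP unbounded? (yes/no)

Every constraint-row entry in column p is ≤ 0, so increasing p is unbounded.

yes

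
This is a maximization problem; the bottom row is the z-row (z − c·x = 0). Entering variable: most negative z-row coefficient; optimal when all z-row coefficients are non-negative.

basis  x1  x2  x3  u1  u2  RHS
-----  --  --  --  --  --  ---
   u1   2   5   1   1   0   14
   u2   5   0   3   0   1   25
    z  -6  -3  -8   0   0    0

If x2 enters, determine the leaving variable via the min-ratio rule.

u1

Column x2 entries and ratios — u1: 14/5 = 14/5; u2: 0 ≤ 0, skip.
Smallest ratio is 14/5 in the row of u1, so u1 leaves.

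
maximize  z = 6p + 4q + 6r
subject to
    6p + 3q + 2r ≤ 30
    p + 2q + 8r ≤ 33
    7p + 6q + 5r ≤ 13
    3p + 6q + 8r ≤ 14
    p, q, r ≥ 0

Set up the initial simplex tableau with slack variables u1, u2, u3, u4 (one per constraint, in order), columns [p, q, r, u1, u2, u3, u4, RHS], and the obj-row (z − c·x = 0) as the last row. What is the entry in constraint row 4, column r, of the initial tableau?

Constraint 4 has coefficient 8 on r.

8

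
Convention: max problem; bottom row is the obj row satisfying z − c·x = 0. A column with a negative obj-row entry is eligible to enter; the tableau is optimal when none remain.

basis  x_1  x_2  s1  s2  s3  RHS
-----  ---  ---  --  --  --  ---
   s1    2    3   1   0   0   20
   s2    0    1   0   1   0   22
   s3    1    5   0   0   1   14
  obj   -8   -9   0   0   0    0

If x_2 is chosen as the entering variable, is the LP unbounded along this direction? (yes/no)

no

Column x_2 has positive entries in row(s) 1, 2, 3, so the ratio test bounds it — not unbounded.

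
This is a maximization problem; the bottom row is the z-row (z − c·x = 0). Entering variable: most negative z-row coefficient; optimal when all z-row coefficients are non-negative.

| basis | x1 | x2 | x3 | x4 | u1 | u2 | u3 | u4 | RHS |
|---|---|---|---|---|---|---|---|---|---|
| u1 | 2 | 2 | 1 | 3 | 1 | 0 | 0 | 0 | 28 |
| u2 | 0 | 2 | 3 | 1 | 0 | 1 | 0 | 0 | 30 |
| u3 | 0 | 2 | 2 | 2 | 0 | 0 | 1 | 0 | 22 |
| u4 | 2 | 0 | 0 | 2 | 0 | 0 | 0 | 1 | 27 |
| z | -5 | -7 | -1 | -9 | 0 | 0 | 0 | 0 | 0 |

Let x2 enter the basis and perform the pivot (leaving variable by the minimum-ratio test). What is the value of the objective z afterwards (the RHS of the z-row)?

77

Ratio test on column x2 — row 1: 28/2 = 14; row 2: 30/2 = 15; row 3: 22/2 = 11; row 4: entry 0 ≤ 0. Minimum is 11 at row 3 (u3 leaves); pivot element 2.
Pivot on row 3; the z-row RHS becomes 0 − (-7)·11 = 77.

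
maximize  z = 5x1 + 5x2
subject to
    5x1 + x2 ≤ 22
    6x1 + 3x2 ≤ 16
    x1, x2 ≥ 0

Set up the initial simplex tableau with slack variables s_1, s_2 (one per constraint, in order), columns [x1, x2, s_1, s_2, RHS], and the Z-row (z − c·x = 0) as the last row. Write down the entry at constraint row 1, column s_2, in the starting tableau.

0

Slack s_2 belongs to constraint 2; its column is the unit vector e_2, so the entry in row 1 is 0.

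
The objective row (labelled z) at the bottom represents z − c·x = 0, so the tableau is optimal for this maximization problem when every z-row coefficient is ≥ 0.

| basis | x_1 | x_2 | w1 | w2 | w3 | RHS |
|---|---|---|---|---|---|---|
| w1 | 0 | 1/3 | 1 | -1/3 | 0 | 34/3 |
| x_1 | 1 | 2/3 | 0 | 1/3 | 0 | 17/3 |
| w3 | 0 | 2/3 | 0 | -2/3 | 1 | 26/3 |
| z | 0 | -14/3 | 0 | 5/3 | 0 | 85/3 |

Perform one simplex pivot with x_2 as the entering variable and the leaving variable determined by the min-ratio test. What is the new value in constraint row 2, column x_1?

Ratio test on column x_2 — row 1: (34/3)/(1/3) = 34; row 2: (17/3)/(2/3) = 17/2; row 3: (26/3)/(2/3) = 13. Minimum is 17/2 at row 2 (x_1 leaves); pivot element 2/3.
Divide row 2 by 2/3; eliminate column x_2 from the other rows.
In the new row 2, the x_1 entry is the old entry divided by the pivot: 1/(2/3) = 3/2.

3/2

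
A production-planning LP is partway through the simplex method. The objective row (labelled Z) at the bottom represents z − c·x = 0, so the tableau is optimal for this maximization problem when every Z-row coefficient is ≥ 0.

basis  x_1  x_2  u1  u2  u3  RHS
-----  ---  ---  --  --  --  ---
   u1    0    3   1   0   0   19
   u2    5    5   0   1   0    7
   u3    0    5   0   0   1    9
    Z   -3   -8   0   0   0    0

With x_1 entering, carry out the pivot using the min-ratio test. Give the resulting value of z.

21/5

Ratio test on column x_1 — row 1: entry 0 ≤ 0; row 2: 7/5 = 7/5; row 3: entry 0 ≤ 0. Minimum is 7/5 at row 2 (u2 leaves); pivot element 5.
Pivot on row 2; the Z-row RHS becomes 0 − (-3)·(7/5) = 21/5.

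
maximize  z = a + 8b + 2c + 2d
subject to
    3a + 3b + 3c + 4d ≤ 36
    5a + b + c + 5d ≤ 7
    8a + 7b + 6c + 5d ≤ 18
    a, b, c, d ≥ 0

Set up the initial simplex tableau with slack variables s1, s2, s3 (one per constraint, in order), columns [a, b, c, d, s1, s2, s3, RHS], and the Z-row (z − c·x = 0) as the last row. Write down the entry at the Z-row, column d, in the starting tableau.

The Z-row carries the negated objective coefficients: the d entry is -2.

-2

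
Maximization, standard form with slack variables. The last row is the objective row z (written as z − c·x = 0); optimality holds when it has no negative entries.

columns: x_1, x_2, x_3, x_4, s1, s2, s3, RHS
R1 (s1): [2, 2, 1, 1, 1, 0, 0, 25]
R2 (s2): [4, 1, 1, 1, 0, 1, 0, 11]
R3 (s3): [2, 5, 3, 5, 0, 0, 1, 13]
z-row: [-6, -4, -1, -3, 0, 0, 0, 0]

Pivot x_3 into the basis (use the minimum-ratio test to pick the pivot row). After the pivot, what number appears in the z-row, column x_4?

-4/3

Ratio test on column x_3 — row 1: 25/1 = 25; row 2: 11/1 = 11; row 3: 13/3 = 13/3. Minimum is 13/3 at row 3 (s3 leaves); pivot element 3.
Divide row 3 by 3; eliminate column x_3 from the other rows.
z-row update in column x_4: -3 − (-1)·(5/3) = -4/3.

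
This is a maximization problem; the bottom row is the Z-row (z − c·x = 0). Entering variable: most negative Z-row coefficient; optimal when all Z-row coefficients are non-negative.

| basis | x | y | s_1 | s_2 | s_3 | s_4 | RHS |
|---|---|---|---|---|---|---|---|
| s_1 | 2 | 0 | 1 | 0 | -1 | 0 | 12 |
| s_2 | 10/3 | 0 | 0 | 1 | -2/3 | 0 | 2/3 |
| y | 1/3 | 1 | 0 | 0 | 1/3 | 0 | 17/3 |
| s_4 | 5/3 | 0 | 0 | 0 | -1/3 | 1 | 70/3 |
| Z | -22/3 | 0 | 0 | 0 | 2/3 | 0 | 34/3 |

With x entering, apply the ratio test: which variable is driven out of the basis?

Column x entries and ratios — s_1: 12/2 = 6; s_2: (2/3)/(10/3) = 1/5; y: (17/3)/(1/3) = 17; s_4: (70/3)/(5/3) = 14.
Smallest ratio is 1/5 in the row of s_2, so s_2 leaves.

s_2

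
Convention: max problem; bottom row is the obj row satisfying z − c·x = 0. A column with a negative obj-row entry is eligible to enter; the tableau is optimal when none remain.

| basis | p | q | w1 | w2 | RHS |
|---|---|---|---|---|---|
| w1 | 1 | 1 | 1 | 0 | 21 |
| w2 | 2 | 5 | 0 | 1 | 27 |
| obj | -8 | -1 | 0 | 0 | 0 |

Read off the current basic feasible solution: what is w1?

w1 is basic (row 1); its value is the RHS of that row, 21.

21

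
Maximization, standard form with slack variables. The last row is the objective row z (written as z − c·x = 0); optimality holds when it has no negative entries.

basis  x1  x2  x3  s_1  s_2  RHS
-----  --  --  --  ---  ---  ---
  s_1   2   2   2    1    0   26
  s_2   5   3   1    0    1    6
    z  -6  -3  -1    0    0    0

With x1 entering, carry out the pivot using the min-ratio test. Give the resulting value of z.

36/5

Ratio test on column x1 — row 1: 26/2 = 13; row 2: 6/5 = 6/5. Minimum is 6/5 at row 2 (s_2 leaves); pivot element 5.
Pivot on row 2; the z-row RHS becomes 0 − (-6)·(6/5) = 36/5.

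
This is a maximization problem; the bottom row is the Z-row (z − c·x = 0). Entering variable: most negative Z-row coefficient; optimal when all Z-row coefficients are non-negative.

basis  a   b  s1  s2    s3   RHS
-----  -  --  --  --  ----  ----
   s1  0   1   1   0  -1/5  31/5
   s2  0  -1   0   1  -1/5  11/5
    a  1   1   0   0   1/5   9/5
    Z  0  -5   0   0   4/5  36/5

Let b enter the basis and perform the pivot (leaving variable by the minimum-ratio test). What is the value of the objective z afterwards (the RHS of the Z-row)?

Ratio test on column b — row 1: (31/5)/1 = 31/5; row 2: entry -1 ≤ 0; row 3: (9/5)/1 = 9/5. Minimum is 9/5 at row 3 (a leaves); pivot element 1.
Pivot on row 3; the Z-row RHS becomes 36/5 − (-5)·(9/5) = 81/5.

81/5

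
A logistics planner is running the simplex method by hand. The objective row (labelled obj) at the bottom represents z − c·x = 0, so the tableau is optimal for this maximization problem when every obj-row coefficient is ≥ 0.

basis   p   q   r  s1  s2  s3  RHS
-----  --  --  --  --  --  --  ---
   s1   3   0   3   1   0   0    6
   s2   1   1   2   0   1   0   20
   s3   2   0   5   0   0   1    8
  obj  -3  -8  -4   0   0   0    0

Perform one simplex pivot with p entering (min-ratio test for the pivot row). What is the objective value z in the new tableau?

6

Ratio test on column p — row 1: 6/3 = 2; row 2: 20/1 = 20; row 3: 8/2 = 4. Minimum is 2 at row 1 (s1 leaves); pivot element 3.
Pivot on row 1; the obj-row RHS becomes 0 − (-3)·2 = 6.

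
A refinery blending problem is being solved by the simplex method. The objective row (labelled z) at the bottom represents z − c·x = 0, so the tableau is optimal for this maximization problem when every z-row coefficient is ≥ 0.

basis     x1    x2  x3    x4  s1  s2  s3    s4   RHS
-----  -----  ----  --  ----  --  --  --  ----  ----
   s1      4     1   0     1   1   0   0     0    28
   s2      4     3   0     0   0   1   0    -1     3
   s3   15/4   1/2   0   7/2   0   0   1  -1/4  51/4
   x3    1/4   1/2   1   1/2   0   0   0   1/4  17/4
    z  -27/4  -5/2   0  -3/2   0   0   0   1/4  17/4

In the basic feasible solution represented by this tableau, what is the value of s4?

s4 is not in the basis, so in the current basic feasible solution s4 = 0.

0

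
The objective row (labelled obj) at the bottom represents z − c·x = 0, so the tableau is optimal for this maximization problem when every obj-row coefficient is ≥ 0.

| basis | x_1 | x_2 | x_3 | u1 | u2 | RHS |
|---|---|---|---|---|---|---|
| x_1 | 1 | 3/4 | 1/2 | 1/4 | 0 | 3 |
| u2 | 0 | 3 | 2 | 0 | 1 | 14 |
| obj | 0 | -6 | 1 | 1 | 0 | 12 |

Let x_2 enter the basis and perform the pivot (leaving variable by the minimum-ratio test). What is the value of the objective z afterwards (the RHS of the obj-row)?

Ratio test on column x_2 — row 1: 3/(3/4) = 4; row 2: 14/3 = 14/3. Minimum is 4 at row 1 (x_1 leaves); pivot element 3/4.
Pivot on row 1; the obj-row RHS becomes 12 − (-6)·4 = 36.

36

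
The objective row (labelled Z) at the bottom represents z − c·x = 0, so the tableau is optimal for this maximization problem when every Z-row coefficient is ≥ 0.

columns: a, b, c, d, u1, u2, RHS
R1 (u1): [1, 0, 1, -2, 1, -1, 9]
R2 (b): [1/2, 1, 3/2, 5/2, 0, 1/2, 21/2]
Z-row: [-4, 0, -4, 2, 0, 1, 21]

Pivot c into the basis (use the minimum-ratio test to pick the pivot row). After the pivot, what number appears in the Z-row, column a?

-8/3

Ratio test on column c — row 1: 9/1 = 9; row 2: (21/2)/(3/2) = 7. Minimum is 7 at row 2 (b leaves); pivot element 3/2.
Divide row 2 by 3/2; eliminate column c from the other rows.
Z-row update in column a: -4 − (-4)·(1/3) = -8/3.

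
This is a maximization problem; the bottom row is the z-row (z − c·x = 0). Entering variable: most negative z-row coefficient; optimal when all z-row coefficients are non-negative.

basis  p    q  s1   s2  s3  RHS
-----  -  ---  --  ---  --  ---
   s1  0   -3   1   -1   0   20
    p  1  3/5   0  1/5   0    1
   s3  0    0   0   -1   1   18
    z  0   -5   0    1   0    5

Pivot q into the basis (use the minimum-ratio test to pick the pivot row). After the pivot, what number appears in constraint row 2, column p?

5/3

Ratio test on column q — row 1: entry -3 ≤ 0; row 2: 1/(3/5) = 5/3; row 3: entry 0 ≤ 0. Minimum is 5/3 at row 2 (p leaves); pivot element 3/5.
Divide row 2 by 3/5; eliminate column q from the other rows.
In the new row 2, the p entry is the old entry divided by the pivot: 1/(3/5) = 5/3.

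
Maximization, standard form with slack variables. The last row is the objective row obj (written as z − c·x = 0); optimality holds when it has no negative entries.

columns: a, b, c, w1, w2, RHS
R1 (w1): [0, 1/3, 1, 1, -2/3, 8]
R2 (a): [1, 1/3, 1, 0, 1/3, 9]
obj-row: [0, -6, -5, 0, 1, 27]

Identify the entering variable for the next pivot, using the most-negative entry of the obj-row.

Negative obj-row entries: b: -6, c: -5.
The most negative is -6 in column b, so b enters.

b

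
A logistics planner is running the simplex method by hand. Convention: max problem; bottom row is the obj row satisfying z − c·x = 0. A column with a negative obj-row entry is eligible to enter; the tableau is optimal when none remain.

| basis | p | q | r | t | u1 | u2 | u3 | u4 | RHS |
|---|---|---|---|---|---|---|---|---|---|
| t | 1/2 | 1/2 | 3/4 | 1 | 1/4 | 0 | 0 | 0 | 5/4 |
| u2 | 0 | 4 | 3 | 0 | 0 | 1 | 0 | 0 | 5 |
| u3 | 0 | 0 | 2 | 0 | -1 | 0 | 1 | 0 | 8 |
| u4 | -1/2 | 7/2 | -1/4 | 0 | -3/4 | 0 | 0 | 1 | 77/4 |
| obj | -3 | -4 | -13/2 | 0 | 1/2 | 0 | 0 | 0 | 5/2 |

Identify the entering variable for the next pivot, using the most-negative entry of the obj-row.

Negative obj-row entries: p: -3, q: -4, r: -13/2.
The most negative is -13/2 in column r, so r enters.

r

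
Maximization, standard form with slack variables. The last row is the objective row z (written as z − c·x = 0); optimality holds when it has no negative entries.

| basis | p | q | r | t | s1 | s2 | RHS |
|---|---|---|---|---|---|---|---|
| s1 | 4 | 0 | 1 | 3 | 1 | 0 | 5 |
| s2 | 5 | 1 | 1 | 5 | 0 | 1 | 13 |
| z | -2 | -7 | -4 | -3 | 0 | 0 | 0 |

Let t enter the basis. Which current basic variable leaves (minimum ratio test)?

s1

Column t entries and ratios — s1: 5/3 = 5/3; s2: 13/5 = 13/5.
Smallest ratio is 5/3 in the row of s1, so s1 leaves.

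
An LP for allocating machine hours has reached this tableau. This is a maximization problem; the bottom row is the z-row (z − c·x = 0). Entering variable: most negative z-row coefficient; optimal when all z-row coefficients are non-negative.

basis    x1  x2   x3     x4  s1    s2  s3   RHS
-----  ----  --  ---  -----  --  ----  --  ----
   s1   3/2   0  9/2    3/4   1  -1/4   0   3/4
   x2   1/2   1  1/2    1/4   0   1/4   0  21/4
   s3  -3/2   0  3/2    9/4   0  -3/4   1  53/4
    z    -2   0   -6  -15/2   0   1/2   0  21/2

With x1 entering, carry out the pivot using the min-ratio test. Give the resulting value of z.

Ratio test on column x1 — row 1: (3/4)/(3/2) = 1/2; row 2: (21/4)/(1/2) = 21/2; row 3: entry -3/2 ≤ 0. Minimum is 1/2 at row 1 (s1 leaves); pivot element 3/2.
Pivot on row 1; the z-row RHS becomes 21/2 − (-2)·(1/2) = 23/2.

23/2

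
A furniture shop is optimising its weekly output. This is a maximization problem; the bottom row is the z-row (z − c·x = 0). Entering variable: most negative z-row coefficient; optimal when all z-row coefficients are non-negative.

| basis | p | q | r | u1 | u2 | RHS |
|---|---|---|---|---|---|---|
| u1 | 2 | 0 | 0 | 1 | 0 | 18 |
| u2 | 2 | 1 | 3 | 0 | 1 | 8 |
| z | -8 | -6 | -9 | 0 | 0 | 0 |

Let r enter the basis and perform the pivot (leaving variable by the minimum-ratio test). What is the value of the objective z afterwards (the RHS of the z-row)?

Ratio test on column r — row 1: entry 0 ≤ 0; row 2: 8/3 = 8/3. Minimum is 8/3 at row 2 (u2 leaves); pivot element 3.
Pivot on row 2; the z-row RHS becomes 0 − (-9)·(8/3) = 24.

24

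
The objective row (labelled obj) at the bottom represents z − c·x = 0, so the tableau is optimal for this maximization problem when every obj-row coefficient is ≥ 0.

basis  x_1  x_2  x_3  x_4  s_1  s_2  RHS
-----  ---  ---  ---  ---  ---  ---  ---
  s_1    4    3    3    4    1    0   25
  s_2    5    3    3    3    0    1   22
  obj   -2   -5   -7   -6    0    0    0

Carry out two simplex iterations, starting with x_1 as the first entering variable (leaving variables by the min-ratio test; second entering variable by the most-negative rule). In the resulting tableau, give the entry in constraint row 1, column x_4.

Ratio test on column x_1 — row 1: 25/4 = 25/4; row 2: 22/5 = 22/5. Minimum is 22/5 at row 2 (s_2 leaves); pivot element 5.
Divide row 2 by 5; eliminate column x_1 from the other rows.
Second iteration: most negative obj-row entry is -29/5 in column x_3, so x_3 enters.
Ratio test on column x_3 — row 1: (37/5)/(3/5) = 37/3; row 2: (22/5)/(3/5) = 22/3. Minimum is 22/3 at row 2 (x_1 leaves); pivot element 3/5.
Divide row 2 by 3/5; eliminate column x_3 from the other rows.
After both pivots, the entry at constraint row 1, column x_4 is 1.

1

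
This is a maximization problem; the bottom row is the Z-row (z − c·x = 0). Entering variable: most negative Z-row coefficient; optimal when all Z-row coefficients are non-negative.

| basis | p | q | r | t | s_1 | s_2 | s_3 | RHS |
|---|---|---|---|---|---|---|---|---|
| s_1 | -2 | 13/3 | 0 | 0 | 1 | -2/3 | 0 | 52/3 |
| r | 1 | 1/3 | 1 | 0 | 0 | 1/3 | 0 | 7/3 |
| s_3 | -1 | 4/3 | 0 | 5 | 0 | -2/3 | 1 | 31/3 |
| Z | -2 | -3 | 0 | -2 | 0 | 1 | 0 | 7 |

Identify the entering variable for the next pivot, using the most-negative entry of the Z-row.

Negative Z-row entries: p: -2, q: -3, t: -2.
The most negative is -3 in column q, so q enters.

q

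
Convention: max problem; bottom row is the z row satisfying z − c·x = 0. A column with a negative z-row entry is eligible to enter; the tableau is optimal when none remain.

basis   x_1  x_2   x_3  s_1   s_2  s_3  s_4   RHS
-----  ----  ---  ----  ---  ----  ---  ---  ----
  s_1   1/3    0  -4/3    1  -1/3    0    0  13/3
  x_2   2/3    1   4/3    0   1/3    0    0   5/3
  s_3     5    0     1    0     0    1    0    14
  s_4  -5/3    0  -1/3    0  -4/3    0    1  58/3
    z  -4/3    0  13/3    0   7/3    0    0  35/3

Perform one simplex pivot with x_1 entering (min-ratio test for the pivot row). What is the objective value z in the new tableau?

Ratio test on column x_1 — row 1: (13/3)/(1/3) = 13; row 2: (5/3)/(2/3) = 5/2; row 3: 14/5 = 14/5; row 4: entry -5/3 ≤ 0. Minimum is 5/2 at row 2 (x_2 leaves); pivot element 2/3.
Pivot on row 2; the z-row RHS becomes 35/3 − (-4/3)·(5/2) = 15.

15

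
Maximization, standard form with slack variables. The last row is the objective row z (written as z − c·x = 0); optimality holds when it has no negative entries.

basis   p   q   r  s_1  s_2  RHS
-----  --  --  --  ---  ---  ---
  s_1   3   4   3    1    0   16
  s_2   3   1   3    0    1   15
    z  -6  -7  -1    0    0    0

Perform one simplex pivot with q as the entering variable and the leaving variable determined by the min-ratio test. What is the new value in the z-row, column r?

17/4

Ratio test on column q — row 1: 16/4 = 4; row 2: 15/1 = 15. Minimum is 4 at row 1 (s_1 leaves); pivot element 4.
Divide row 1 by 4; eliminate column q from the other rows.
z-row update in column r: -1 − (-7)·(3/4) = 17/4.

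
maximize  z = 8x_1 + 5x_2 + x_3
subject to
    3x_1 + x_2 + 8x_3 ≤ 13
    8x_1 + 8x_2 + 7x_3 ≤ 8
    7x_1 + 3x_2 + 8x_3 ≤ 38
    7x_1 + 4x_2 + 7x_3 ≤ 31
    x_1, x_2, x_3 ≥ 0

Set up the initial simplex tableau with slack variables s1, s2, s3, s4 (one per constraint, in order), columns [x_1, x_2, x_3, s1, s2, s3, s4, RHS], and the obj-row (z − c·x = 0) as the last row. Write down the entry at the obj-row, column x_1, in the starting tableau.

-8

The obj-row carries the negated objective coefficients: the x_1 entry is -8.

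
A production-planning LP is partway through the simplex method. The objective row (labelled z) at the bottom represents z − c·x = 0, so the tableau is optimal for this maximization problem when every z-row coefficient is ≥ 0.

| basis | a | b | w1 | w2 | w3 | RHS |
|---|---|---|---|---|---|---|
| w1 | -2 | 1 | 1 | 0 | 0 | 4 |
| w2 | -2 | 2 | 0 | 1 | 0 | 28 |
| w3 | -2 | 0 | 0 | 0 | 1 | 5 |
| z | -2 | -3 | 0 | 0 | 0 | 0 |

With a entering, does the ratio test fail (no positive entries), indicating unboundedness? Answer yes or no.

Every constraint-row entry in column a is ≤ 0, so increasing a is unbounded.

yes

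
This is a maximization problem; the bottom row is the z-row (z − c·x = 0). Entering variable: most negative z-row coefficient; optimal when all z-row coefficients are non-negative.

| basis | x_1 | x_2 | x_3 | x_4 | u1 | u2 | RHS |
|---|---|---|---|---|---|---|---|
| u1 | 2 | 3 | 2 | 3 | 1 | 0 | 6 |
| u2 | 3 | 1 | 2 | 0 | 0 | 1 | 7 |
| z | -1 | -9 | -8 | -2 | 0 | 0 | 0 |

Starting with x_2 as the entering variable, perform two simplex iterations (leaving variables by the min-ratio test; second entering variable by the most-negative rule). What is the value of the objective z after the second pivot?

Ratio test on column x_2 — row 1: 6/3 = 2; row 2: 7/1 = 7. Minimum is 2 at row 1 (u1 leaves); pivot element 3.
Pivot on row 1; the z-row RHS becomes 0 − (-9)·2 = 18.
Next entering variable (most negative z-row entry -2): x_3.
Ratio test on column x_3 — row 1: 2/(2/3) = 3; row 2: 5/(4/3) = 15/4. Minimum is 3 at row 1 (x_2 leaves); pivot element 2/3.
After the second pivot the z-row RHS is 18 − (-2)·3 = 24.

24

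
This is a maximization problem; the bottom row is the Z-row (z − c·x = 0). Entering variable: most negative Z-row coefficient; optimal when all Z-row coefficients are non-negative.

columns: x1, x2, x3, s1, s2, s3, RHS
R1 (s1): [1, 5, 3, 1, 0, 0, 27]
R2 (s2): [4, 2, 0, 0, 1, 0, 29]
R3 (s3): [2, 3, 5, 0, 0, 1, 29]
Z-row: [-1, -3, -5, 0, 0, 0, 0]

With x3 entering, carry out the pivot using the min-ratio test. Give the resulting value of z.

Ratio test on column x3 — row 1: 27/3 = 9; row 2: entry 0 ≤ 0; row 3: 29/5 = 29/5. Minimum is 29/5 at row 3 (s3 leaves); pivot element 5.
Pivot on row 3; the Z-row RHS becomes 0 − (-5)·(29/5) = 29.

29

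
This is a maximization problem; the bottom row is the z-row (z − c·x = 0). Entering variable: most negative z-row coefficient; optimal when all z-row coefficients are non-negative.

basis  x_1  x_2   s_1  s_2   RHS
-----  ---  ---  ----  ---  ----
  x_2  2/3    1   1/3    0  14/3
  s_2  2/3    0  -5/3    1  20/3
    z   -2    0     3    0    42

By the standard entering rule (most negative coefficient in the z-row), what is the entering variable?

x_1

Negative z-row entries: x_1: -2.
The most negative is -2 in column x_1, so x_1 enters.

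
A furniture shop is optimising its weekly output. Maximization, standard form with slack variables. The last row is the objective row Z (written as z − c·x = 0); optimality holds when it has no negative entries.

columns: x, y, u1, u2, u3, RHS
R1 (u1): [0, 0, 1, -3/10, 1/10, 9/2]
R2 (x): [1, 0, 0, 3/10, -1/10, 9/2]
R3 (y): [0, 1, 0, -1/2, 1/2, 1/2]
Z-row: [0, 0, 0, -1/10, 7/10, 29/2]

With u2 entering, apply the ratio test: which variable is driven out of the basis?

x

Column u2 entries and ratios — u1: -3/10 ≤ 0, skip; x: (9/2)/(3/10) = 15; y: -1/2 ≤ 0, skip.
Smallest ratio is 15 in the row of x, so x leaves.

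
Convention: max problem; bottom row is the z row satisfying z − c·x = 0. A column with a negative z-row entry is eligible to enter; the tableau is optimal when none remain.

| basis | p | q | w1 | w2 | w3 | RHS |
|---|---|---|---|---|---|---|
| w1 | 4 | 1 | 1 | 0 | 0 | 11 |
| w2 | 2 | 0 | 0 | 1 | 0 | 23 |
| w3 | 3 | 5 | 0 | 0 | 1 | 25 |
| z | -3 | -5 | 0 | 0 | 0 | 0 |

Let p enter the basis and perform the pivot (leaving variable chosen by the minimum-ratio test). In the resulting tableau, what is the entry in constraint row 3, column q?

17/4

Ratio test on column p — row 1: 11/4 = 11/4; row 2: 23/2 = 23/2; row 3: 25/3 = 25/3. Minimum is 11/4 at row 1 (w1 leaves); pivot element 4.
Divide row 1 by 4; eliminate column p from the other rows.
Row 3 update in column q: 5 − 3·(1/4) = 17/4.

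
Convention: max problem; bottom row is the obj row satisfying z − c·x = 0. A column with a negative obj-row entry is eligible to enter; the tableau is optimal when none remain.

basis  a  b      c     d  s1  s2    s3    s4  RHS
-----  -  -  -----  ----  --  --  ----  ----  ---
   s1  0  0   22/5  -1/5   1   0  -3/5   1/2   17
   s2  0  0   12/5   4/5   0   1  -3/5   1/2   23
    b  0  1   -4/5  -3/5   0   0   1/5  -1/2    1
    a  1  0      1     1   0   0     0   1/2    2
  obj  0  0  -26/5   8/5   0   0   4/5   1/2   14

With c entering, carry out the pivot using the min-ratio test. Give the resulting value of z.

122/5

Ratio test on column c — row 1: 17/(22/5) = 85/22; row 2: 23/(12/5) = 115/12; row 3: entry -4/5 ≤ 0; row 4: 2/1 = 2. Minimum is 2 at row 4 (a leaves); pivot element 1.
Pivot on row 4; the obj-row RHS becomes 14 − (-26/5)·2 = 122/5.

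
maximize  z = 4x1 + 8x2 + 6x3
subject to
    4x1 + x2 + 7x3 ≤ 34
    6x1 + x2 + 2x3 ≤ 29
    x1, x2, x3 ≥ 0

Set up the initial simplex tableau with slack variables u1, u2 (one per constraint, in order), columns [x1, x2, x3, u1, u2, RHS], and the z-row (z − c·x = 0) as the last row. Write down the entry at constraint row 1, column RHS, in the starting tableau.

34

The RHS of constraint 1 is b_1 = 34.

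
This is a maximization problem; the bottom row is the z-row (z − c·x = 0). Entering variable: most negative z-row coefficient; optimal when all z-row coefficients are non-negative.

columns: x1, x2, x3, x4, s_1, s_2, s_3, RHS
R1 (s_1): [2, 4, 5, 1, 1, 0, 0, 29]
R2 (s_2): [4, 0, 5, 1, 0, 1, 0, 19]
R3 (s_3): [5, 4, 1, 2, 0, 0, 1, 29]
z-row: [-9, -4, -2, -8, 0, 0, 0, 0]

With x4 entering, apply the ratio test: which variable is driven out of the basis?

s_3

Column x4 entries and ratios — s_1: 29/1 = 29; s_2: 19/1 = 19; s_3: 29/2 = 29/2.
Smallest ratio is 29/2 in the row of s_3, so s_3 leaves.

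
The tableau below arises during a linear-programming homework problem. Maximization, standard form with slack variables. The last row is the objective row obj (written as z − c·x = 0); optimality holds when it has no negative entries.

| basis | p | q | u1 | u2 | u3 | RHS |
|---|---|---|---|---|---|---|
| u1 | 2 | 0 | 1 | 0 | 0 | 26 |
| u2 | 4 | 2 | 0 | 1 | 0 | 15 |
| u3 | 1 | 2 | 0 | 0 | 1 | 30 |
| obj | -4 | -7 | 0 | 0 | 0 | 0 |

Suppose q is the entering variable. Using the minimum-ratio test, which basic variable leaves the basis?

u2

Column q entries and ratios — u1: 0 ≤ 0, skip; u2: 15/2 = 15/2; u3: 30/2 = 15.
Smallest ratio is 15/2 in the row of u2, so u2 leaves.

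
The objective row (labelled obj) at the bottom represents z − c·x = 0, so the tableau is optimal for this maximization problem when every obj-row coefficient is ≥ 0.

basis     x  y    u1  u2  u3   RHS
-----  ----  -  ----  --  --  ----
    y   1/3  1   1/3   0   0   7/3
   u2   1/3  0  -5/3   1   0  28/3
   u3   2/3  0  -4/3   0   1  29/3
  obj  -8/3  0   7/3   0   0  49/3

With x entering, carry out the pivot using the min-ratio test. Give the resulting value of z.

35

Ratio test on column x — row 1: (7/3)/(1/3) = 7; row 2: (28/3)/(1/3) = 28; row 3: (29/3)/(2/3) = 29/2. Minimum is 7 at row 1 (y leaves); pivot element 1/3.
Pivot on row 1; the obj-row RHS becomes 49/3 − (-8/3)·7 = 35.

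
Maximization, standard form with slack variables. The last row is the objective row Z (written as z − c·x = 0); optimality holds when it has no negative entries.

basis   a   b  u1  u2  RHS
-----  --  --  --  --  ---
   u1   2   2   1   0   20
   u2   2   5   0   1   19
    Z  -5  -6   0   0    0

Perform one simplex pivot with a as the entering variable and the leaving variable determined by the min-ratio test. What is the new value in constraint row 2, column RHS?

Ratio test on column a — row 1: 20/2 = 10; row 2: 19/2 = 19/2. Minimum is 19/2 at row 2 (u2 leaves); pivot element 2.
Divide row 2 by 2; eliminate column a from the other rows.
In the new row 2, the RHS entry is the old entry divided by the pivot: 19/2 = 19/2.

19/2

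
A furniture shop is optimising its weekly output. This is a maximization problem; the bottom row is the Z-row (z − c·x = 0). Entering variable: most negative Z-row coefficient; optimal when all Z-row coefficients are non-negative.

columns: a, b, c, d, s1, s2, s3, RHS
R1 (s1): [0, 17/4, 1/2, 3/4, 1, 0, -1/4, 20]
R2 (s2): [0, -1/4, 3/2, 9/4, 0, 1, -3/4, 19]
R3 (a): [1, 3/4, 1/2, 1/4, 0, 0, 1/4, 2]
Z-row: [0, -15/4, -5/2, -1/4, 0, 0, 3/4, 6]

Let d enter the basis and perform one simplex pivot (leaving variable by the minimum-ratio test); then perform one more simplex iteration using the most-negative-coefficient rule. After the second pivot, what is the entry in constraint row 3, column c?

Ratio test on column d — row 1: 20/(3/4) = 80/3; row 2: 19/(9/4) = 76/9; row 3: 2/(1/4) = 8. Minimum is 8 at row 3 (a leaves); pivot element 1/4.
Divide row 3 by 1/4; eliminate column d from the other rows.
Second iteration: most negative Z-row entry is -3 in column b, so b enters.
Ratio test on column b — row 1: 14/2 = 7; row 2: entry -7 ≤ 0; row 3: 8/3 = 8/3. Minimum is 8/3 at row 3 (d leaves); pivot element 3.
Divide row 3 by 3; eliminate column b from the other rows.
After both pivots, the entry at constraint row 3, column c is 2/3.

2/3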